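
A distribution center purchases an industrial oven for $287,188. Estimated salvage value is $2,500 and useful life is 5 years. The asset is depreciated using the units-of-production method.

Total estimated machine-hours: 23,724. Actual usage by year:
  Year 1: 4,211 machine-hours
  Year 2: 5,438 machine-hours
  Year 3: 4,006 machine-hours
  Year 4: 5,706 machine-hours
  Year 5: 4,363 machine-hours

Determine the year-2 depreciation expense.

Depreciable base = $287,188 − $2,500 = $284,688.
Rate = $284,688 / 23,724 machine-hours = $12 per machine-hour.
Year 1: 4,211 × $12 = $50,532. Book value $236,656.
Year 2: 5,438 × $12 = $65,256. Book value $171,400.

$65,256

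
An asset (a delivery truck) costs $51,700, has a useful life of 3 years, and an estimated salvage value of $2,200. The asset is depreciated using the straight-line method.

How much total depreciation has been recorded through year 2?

$33,000

Depreciable base = $51,700 − $2,200 = $49,500.
Annual expense = $49,500 / 3 = $16,500.
End of year 1: book value $35,200.
End of year 2: book value $18,700.
Accumulated through year 2 = $51,700 − $18,700 = $33,000.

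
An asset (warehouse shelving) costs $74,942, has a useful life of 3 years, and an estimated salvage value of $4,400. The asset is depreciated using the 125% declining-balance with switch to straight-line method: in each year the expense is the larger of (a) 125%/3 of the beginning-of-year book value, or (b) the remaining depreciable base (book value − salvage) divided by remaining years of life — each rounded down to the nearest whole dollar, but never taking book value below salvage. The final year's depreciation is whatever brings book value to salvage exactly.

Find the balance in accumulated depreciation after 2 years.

Depreciable base = $74,942 − $4,400 = $70,542.
Year 1: DB = ⌊$74,942 × 125%/3⌋ = $31,225; SL = ⌊$70,542/3⌋ = $23,514 → take DB $31,225. Book value $43,717.
Year 2: DB = ⌊$43,717 × 125%/3⌋ = $18,215; SL = ⌊$39,317/2⌋ = $19,658 → take SL $19,658. Book value $24,059.
Accumulated through year 2 = $74,942 − $24,059 = $50,883.

$50,883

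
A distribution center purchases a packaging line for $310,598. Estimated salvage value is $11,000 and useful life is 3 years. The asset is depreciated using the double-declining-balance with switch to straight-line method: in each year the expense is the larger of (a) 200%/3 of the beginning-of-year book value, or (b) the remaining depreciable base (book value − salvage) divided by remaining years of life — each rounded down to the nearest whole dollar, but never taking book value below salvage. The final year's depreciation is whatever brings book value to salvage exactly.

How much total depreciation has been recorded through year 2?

$276,087

Depreciable base = $310,598 − $11,000 = $299,598.
Year 1: DB = ⌊$310,598 × 200%/3⌋ = $207,065; SL = ⌊$299,598/3⌋ = $99,866 → take DB $207,065. Book value $103,533.
Year 2: DB = ⌊$103,533 × 200%/3⌋ = $69,022; SL = ⌊$92,533/2⌋ = $46,266 → take DB $69,022. Book value $34,511.
Accumulated through year 2 = $310,598 − $34,511 = $276,087.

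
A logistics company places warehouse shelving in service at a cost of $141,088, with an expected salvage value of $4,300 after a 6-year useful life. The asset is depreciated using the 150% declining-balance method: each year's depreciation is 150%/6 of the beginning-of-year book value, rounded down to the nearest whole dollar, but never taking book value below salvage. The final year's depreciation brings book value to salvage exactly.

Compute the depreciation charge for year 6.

Depreciable base = $141,088 − $4,300 = $136,788.
Year 1: ⌊$141,088 × 150%/6⌋ = $35,272. Book value $105,816.
Year 2: ⌊$105,816 × 150%/6⌋ = $26,454. Book value $79,362.
Year 3: ⌊$79,362 × 150%/6⌋ = $19,840. Book value $59,522.
Year 4: ⌊$59,522 × 150%/6⌋ = $14,880. Book value $44,642.
Year 5: ⌊$44,642 × 150%/6⌋ = $11,160. Book value $33,482.
Year 6 (final): $33,482 − $4,300 = $29,182. Book value $4,300.

$29,182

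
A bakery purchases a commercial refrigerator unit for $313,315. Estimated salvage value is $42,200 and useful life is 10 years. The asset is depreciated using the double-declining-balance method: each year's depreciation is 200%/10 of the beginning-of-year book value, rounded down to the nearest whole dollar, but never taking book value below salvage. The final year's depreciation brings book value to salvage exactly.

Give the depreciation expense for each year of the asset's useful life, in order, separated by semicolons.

Depreciable base = $313,315 − $42,200 = $271,115.
Year 1: ⌊$313,315 × 200%/10⌋ = $62,663. Book value $250,652.
Year 2: ⌊$250,652 × 200%/10⌋ = $50,130. Book value $200,522.
Year 3: ⌊$200,522 × 200%/10⌋ = $40,104. Book value $160,418.
Year 4: ⌊$160,418 × 200%/10⌋ = $32,083. Book value $128,335.
Year 5: ⌊$128,335 × 200%/10⌋ = $25,667. Book value $102,668.
Year 6: ⌊$102,668 × 200%/10⌋ = $20,533. Book value $82,135.
Year 7: ⌊$82,135 × 200%/10⌋ = $16,427. Book value $65,708.
Year 8: ⌊$65,708 × 200%/10⌋ = $13,141. Book value $52,567.
Year 9: ⌊$52,567 × 200%/10⌋ = $10,513, capped at $10,367. Book value $42,200.
Year 10 (final): $42,200 − $42,200 = $0. Book value $42,200.

$62,663; $50,130; $40,104; $32,083; $25,667; $20,533; $16,427; $13,141; $10,367; $0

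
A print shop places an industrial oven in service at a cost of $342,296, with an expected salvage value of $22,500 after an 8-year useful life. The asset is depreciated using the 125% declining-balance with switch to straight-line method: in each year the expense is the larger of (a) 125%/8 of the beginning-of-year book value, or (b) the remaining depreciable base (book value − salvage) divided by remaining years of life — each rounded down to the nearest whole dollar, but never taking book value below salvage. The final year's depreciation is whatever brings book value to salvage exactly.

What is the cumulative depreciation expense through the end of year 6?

Depreciable base = $342,296 − $22,500 = $319,796.
Year 1: DB = ⌊$342,296 × 125%/8⌋ = $53,483; SL = ⌊$319,796/8⌋ = $39,974 → take DB $53,483. Book value $288,813.
Year 2: DB = ⌊$288,813 × 125%/8⌋ = $45,127; SL = ⌊$266,313/7⌋ = $38,044 → take DB $45,127. Book value $243,686.
Year 3: DB = ⌊$243,686 × 125%/8⌋ = $38,075; SL = ⌊$221,186/6⌋ = $36,864 → take DB $38,075. Book value $205,611.
Year 4: DB = ⌊$205,611 × 125%/8⌋ = $32,126; SL = ⌊$183,111/5⌋ = $36,622 → take SL $36,622. Book value $168,989.
Year 5: DB = ⌊$168,989 × 125%/8⌋ = $26,404; SL = ⌊$146,489/4⌋ = $36,622 → take SL $36,622. Book value $132,367.
Year 6: DB = ⌊$132,367 × 125%/8⌋ = $20,682; SL = ⌊$109,867/3⌋ = $36,622 → take SL $36,622. Book value $95,745.
Accumulated through year 6 = $342,296 − $95,745 = $246,551.

$246,551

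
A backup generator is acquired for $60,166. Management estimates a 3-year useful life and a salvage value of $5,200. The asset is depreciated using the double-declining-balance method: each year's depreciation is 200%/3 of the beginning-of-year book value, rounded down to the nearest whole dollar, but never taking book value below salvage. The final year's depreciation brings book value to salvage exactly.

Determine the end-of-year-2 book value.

$6,686

Depreciable base = $60,166 − $5,200 = $54,966.
Year 1: ⌊$60,166 × 200%/3⌋ = $40,110. Book value $20,056.
Year 2: ⌊$20,056 × 200%/3⌋ = $13,370. Book value $6,686.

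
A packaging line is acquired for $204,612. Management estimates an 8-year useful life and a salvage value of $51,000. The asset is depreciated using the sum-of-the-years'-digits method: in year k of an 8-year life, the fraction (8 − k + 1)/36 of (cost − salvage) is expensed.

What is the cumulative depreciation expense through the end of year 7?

Depreciable base = $204,612 − $51,000 = $153,612.
Sum of the years' digits = 8+7+6+5+4+3+2+1 = 36.
Year 1: $153,612 × 8/36 = $34,136. Book value $170,476.
Year 2: $153,612 × 7/36 = $29,869. Book value $140,607.
Year 3: $153,612 × 6/36 = $25,602. Book value $115,005.
Year 4: $153,612 × 5/36 = $21,335. Book value $93,670.
Year 5: $153,612 × 4/36 = $17,068. Book value $76,602.
Year 6: $153,612 × 3/36 = $12,801. Book value $63,801.
Year 7: $153,612 × 2/36 = $8,534. Book value $55,267.
Accumulated through year 7 = $204,612 − $55,267 = $149,345.

$149,345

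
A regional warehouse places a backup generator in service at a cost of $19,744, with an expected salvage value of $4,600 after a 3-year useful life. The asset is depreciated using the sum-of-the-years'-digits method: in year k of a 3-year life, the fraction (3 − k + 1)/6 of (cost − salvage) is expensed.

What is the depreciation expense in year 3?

$2,524

Depreciable base = $19,744 − $4,600 = $15,144.
Sum of the years' digits = 3+2+1 = 6.
Year 1: $15,144 × 3/6 = $7,572. Book value $12,172.
Year 2: $15,144 × 2/6 = $5,048. Book value $7,124.
Year 3: $15,144 × 1/6 = $2,524. Book value $4,600.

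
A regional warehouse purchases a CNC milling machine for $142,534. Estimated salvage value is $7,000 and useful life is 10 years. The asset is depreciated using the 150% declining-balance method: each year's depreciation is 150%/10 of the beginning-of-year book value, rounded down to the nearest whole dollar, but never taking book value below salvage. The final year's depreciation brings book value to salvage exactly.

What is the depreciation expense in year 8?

Depreciable base = $142,534 − $7,000 = $135,534.
Year 1: ⌊$142,534 × 150%/10⌋ = $21,380. Book value $121,154.
Year 2: ⌊$121,154 × 150%/10⌋ = $18,173. Book value $102,981.
Year 3: ⌊$102,981 × 150%/10⌋ = $15,447. Book value $87,534.
Year 4: ⌊$87,534 × 150%/10⌋ = $13,130. Book value $74,404.
Year 5: ⌊$74,404 × 150%/10⌋ = $11,160. Book value $63,244.
Year 6: ⌊$63,244 × 150%/10⌋ = $9,486. Book value $53,758.
Year 7: ⌊$53,758 × 150%/10⌋ = $8,063. Book value $45,695.
Year 8: ⌊$45,695 × 150%/10⌋ = $6,854. Book value $38,841.

$6,854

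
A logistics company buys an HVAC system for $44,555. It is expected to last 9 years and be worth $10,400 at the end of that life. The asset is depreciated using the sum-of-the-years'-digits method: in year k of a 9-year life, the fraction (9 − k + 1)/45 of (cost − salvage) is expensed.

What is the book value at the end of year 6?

Depreciable base = $44,555 − $10,400 = $34,155.
Sum of the years' digits = 9+8+7+6+5+4+3+2+1 = 45.
Year 1: $34,155 × 9/45 = $6,831. Book value $37,724.
Year 2: $34,155 × 8/45 = $6,072. Book value $31,652.
Year 3: $34,155 × 7/45 = $5,313. Book value $26,339.
Year 4: $34,155 × 6/45 = $4,554. Book value $21,785.
Year 5: $34,155 × 5/45 = $3,795. Book value $17,990.
Year 6: $34,155 × 4/45 = $3,036. Book value $14,954.

$14,954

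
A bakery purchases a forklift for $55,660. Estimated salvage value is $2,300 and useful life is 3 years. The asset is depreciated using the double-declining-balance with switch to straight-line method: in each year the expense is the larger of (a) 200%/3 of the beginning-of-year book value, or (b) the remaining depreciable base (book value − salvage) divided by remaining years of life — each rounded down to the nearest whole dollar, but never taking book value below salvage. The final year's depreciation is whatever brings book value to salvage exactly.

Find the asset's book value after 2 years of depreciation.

Depreciable base = $55,660 − $2,300 = $53,360.
Year 1: DB = ⌊$55,660 × 200%/3⌋ = $37,106; SL = ⌊$53,360/3⌋ = $17,786 → take DB $37,106. Book value $18,554.
Year 2: DB = ⌊$18,554 × 200%/3⌋ = $12,369; SL = ⌊$16,254/2⌋ = $8,127 → take DB $12,369. Book value $6,185.

$6,185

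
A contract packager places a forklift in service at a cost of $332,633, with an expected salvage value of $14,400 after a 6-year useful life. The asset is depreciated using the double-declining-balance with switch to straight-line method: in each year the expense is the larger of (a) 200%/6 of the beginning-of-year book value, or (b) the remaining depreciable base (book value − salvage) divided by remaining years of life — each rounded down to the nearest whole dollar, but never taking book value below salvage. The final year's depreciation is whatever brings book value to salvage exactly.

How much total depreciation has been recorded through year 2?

$184,795

Depreciable base = $332,633 − $14,400 = $318,233.
Year 1: DB = ⌊$332,633 × 200%/6⌋ = $110,877; SL = ⌊$318,233/6⌋ = $53,038 → take DB $110,877. Book value $221,756.
Year 2: DB = ⌊$221,756 × 200%/6⌋ = $73,918; SL = ⌊$207,356/5⌋ = $41,471 → take DB $73,918. Book value $147,838.
Accumulated through year 2 = $332,633 − $147,838 = $184,795.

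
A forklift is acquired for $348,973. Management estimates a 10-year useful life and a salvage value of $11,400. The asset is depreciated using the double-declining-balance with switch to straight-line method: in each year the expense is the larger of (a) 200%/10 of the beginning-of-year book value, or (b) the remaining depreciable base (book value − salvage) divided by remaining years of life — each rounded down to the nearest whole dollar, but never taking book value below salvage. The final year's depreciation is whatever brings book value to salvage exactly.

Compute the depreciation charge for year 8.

Depreciable base = $348,973 − $11,400 = $337,573.
Year 1: DB = ⌊$348,973 × 200%/10⌋ = $69,794; SL = ⌊$337,573/10⌋ = $33,757 → take DB $69,794. Book value $279,179.
Year 2: DB = ⌊$279,179 × 200%/10⌋ = $55,835; SL = ⌊$267,779/9⌋ = $29,753 → take DB $55,835. Book value $223,344.
Year 3: DB = ⌊$223,344 × 200%/10⌋ = $44,668; SL = ⌊$211,944/8⌋ = $26,493 → take DB $44,668. Book value $178,676.
Year 4: DB = ⌊$178,676 × 200%/10⌋ = $35,735; SL = ⌊$167,276/7⌋ = $23,896 → take DB $35,735. Book value $142,941.
Year 5: DB = ⌊$142,941 × 200%/10⌋ = $28,588; SL = ⌊$131,541/6⌋ = $21,923 → take DB $28,588. Book value $114,353.
Year 6: DB = ⌊$114,353 × 200%/10⌋ = $22,870; SL = ⌊$102,953/5⌋ = $20,590 → take DB $22,870. Book value $91,483.
Year 7: DB = ⌊$91,483 × 200%/10⌋ = $18,296; SL = ⌊$80,083/4⌋ = $20,020 → take SL $20,020. Book value $71,463.
Year 8: DB = ⌊$71,463 × 200%/10⌋ = $14,292; SL = ⌊$60,063/3⌋ = $20,021 → take SL $20,021. Book value $51,442.

$20,021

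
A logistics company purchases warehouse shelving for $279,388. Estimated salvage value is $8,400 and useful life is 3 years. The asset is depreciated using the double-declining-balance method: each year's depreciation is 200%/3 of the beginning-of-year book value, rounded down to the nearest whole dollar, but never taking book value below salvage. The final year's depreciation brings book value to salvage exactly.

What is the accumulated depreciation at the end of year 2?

Depreciable base = $279,388 − $8,400 = $270,988.
Year 1: ⌊$279,388 × 200%/3⌋ = $186,258. Book value $93,130.
Year 2: ⌊$93,130 × 200%/3⌋ = $62,086. Book value $31,044.
Accumulated through year 2 = $279,388 − $31,044 = $248,344.

$248,344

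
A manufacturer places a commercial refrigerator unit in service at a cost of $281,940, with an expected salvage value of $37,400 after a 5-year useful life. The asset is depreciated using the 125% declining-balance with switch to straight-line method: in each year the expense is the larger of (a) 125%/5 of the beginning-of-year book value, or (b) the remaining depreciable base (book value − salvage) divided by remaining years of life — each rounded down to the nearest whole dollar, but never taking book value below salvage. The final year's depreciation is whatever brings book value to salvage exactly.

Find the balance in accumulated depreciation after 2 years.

$123,348

Depreciable base = $281,940 − $37,400 = $244,540.
Year 1: DB = ⌊$281,940 × 125%/5⌋ = $70,485; SL = ⌊$244,540/5⌋ = $48,908 → take DB $70,485. Book value $211,455.
Year 2: DB = ⌊$211,455 × 125%/5⌋ = $52,863; SL = ⌊$174,055/4⌋ = $43,513 → take DB $52,863. Book value $158,592.
Accumulated through year 2 = $281,940 − $158,592 = $123,348.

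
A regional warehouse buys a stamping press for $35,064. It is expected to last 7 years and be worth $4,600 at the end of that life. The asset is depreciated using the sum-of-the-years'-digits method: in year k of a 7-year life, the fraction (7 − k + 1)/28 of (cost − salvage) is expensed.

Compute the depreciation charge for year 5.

$3,264

Depreciable base = $35,064 − $4,600 = $30,464.
Sum of the years' digits = 7+6+5+4+3+2+1 = 28.
Year 1: $30,464 × 7/28 = $7,616. Book value $27,448.
Year 2: $30,464 × 6/28 = $6,528. Book value $20,920.
Year 3: $30,464 × 5/28 = $5,440. Book value $15,480.
Year 4: $30,464 × 4/28 = $4,352. Book value $11,128.
Year 5: $30,464 × 3/28 = $3,264. Book value $7,864.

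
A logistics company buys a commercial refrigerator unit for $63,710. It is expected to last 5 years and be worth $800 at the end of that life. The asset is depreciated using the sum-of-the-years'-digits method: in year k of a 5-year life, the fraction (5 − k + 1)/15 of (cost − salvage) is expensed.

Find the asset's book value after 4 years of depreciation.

Depreciable base = $63,710 − $800 = $62,910.
Sum of the years' digits = 5+4+3+2+1 = 15.
Year 1: $62,910 × 5/15 = $20,970. Book value $42,740.
Year 2: $62,910 × 4/15 = $16,776. Book value $25,964.
Year 3: $62,910 × 3/15 = $12,582. Book value $13,382.
Year 4: $62,910 × 2/15 = $8,388. Book value $4,994.

$4,994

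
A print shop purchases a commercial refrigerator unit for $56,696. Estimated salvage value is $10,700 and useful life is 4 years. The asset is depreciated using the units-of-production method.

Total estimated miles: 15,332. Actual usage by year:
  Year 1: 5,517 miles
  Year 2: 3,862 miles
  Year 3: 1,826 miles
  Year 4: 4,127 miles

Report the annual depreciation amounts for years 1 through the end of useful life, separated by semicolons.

$16,551; $11,586; $5,478; $12,381

Depreciable base = $56,696 − $10,700 = $45,996.
Rate = $45,996 / 15,332 miles = $3 per mile.
Year 1: 5,517 × $3 = $16,551. Book value $40,145.
Year 2: 3,862 × $3 = $11,586. Book value $28,559.
Year 3: 1,826 × $3 = $5,478. Book value $23,081.
Year 4: 4,127 × $3 = $12,381. Book value $10,700.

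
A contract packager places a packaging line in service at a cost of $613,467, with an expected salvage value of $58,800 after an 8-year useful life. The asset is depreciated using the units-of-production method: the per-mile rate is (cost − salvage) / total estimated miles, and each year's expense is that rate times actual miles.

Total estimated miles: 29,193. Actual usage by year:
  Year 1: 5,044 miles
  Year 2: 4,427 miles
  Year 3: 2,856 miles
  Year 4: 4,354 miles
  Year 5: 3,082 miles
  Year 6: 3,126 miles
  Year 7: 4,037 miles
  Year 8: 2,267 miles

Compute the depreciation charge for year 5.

Depreciable base = $613,467 − $58,800 = $554,667.
Rate = $554,667 / 29,193 miles = $19 per mile.
Year 1: 5,044 × $19 = $95,836. Book value $517,631.
Year 2: 4,427 × $19 = $84,113. Book value $433,518.
Year 3: 2,856 × $19 = $54,264. Book value $379,254.
Year 4: 4,354 × $19 = $82,726. Book value $296,528.
Year 5: 3,082 × $19 = $58,558. Book value $237,970.

$58,558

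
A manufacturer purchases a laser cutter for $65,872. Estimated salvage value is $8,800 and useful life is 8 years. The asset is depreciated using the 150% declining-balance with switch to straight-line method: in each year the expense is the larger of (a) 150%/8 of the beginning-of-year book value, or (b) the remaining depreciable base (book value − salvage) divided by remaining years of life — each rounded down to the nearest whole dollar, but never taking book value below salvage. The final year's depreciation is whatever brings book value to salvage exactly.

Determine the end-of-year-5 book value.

$23,327

Depreciable base = $65,872 − $8,800 = $57,072.
Year 1: DB = ⌊$65,872 × 150%/8⌋ = $12,351; SL = ⌊$57,072/8⌋ = $7,134 → take DB $12,351. Book value $53,521.
Year 2: DB = ⌊$53,521 × 150%/8⌋ = $10,035; SL = ⌊$44,721/7⌋ = $6,388 → take DB $10,035. Book value $43,486.
Year 3: DB = ⌊$43,486 × 150%/8⌋ = $8,153; SL = ⌊$34,686/6⌋ = $5,781 → take DB $8,153. Book value $35,333.
Year 4: DB = ⌊$35,333 × 150%/8⌋ = $6,624; SL = ⌊$26,533/5⌋ = $5,306 → take DB $6,624. Book value $28,709.
Year 5: DB = ⌊$28,709 × 150%/8⌋ = $5,382; SL = ⌊$19,909/4⌋ = $4,977 → take DB $5,382. Book value $23,327.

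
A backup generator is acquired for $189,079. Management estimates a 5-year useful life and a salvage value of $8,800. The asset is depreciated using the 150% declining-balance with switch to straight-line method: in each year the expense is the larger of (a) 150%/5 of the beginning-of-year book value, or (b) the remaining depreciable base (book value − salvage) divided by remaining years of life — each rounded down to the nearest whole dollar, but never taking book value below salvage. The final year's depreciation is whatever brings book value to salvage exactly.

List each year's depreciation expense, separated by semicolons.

Depreciable base = $189,079 − $8,800 = $180,279.
Year 1: DB = ⌊$189,079 × 150%/5⌋ = $56,723; SL = ⌊$180,279/5⌋ = $36,055 → take DB $56,723. Book value $132,356.
Year 2: DB = ⌊$132,356 × 150%/5⌋ = $39,706; SL = ⌊$123,556/4⌋ = $30,889 → take DB $39,706. Book value $92,650.
Year 3: DB = ⌊$92,650 × 150%/5⌋ = $27,795; SL = ⌊$83,850/3⌋ = $27,950 → take SL $27,950. Book value $64,700.
Year 4: DB = ⌊$64,700 × 150%/5⌋ = $19,410; SL = ⌊$55,900/2⌋ = $27,950 → take SL $27,950. Book value $36,750.
Year 5 (final): $36,750 − $8,800 = $27,950. Book value $8,800.

$56,723; $39,706; $27,950; $27,950; $27,950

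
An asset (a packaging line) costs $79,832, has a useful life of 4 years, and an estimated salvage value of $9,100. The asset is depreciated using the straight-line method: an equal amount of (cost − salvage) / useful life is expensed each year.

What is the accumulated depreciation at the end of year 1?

Depreciable base = $79,832 − $9,100 = $70,732.
Annual expense = $70,732 / 4 = $17,683.
End of year 1: book value $62,149.
Accumulated through year 1 = $79,832 − $62,149 = $17,683.

$17,683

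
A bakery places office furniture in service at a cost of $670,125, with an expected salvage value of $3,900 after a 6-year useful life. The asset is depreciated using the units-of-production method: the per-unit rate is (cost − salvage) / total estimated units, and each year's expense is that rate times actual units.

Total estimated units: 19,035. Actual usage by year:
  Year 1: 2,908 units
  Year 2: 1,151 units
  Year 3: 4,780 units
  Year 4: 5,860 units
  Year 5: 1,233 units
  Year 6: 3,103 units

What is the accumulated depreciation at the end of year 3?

$309,365

Depreciable base = $670,125 − $3,900 = $666,225.
Rate = $666,225 / 19,035 units = $35 per unit.
Year 1: 2,908 × $35 = $101,780. Book value $568,345.
Year 2: 1,151 × $35 = $40,285. Book value $528,060.
Year 3: 4,780 × $35 = $167,300. Book value $360,760.
Accumulated through year 3 = $670,125 − $360,760 = $309,365.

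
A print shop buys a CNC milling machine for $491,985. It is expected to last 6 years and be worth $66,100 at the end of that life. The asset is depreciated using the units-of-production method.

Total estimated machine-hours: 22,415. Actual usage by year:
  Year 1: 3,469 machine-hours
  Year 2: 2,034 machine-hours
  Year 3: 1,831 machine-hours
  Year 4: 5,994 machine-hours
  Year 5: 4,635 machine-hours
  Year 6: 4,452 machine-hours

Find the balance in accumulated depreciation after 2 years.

Depreciable base = $491,985 − $66,100 = $425,885.
Rate = $425,885 / 22,415 machine-hours = $19 per machine-hour.
Year 1: 3,469 × $19 = $65,911. Book value $426,074.
Year 2: 2,034 × $19 = $38,646. Book value $387,428.
Accumulated through year 2 = $491,985 − $387,428 = $104,557.

$104,557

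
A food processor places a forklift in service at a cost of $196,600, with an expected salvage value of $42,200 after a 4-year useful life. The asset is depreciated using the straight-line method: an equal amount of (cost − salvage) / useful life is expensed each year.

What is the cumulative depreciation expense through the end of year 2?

$77,200

Depreciable base = $196,600 − $42,200 = $154,400.
Annual expense = $154,400 / 4 = $38,600.
End of year 1: book value $158,000.
End of year 2: book value $119,400.
Accumulated through year 2 = $196,600 − $119,400 = $77,200.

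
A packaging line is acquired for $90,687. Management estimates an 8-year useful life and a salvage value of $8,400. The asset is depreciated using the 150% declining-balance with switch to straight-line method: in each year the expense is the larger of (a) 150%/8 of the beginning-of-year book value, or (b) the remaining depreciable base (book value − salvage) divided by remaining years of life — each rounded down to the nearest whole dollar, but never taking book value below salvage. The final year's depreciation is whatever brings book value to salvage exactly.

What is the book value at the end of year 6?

$23,962

Depreciable base = $90,687 − $8,400 = $82,287.
Year 1: DB = ⌊$90,687 × 150%/8⌋ = $17,003; SL = ⌊$82,287/8⌋ = $10,285 → take DB $17,003. Book value $73,684.
Year 2: DB = ⌊$73,684 × 150%/8⌋ = $13,815; SL = ⌊$65,284/7⌋ = $9,326 → take DB $13,815. Book value $59,869.
Year 3: DB = ⌊$59,869 × 150%/8⌋ = $11,225; SL = ⌊$51,469/6⌋ = $8,578 → take DB $11,225. Book value $48,644.
Year 4: DB = ⌊$48,644 × 150%/8⌋ = $9,120; SL = ⌊$40,244/5⌋ = $8,048 → take DB $9,120. Book value $39,524.
Year 5: DB = ⌊$39,524 × 150%/8⌋ = $7,410; SL = ⌊$31,124/4⌋ = $7,781 → take SL $7,781. Book value $31,743.
Year 6: DB = ⌊$31,743 × 150%/8⌋ = $5,951; SL = ⌊$23,343/3⌋ = $7,781 → take SL $7,781. Book value $23,962.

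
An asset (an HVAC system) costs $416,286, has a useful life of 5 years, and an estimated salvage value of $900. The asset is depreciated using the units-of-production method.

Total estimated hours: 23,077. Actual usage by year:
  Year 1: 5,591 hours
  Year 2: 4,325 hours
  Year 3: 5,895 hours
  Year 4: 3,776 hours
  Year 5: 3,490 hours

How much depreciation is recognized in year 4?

Depreciable base = $416,286 − $900 = $415,386.
Rate = $415,386 / 23,077 hours = $18 per hour.
Year 1: 5,591 × $18 = $100,638. Book value $315,648.
Year 2: 4,325 × $18 = $77,850. Book value $237,798.
Year 3: 5,895 × $18 = $106,110. Book value $131,688.
Year 4: 3,776 × $18 = $67,968. Book value $63,720.

$67,968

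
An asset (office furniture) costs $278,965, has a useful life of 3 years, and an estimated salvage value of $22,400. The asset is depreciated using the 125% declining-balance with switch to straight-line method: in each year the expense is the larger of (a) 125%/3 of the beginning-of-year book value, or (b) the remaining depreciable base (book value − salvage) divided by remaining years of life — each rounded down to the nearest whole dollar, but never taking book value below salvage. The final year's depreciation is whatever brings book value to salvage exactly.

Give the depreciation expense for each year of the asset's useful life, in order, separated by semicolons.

Depreciable base = $278,965 − $22,400 = $256,565.
Year 1: DB = ⌊$278,965 × 125%/3⌋ = $116,235; SL = ⌊$256,565/3⌋ = $85,521 → take DB $116,235. Book value $162,730.
Year 2: DB = ⌊$162,730 × 125%/3⌋ = $67,804; SL = ⌊$140,330/2⌋ = $70,165 → take SL $70,165. Book value $92,565.
Year 3 (final): $92,565 − $22,400 = $70,165. Book value $22,400.

$116,235; $70,165; $70,165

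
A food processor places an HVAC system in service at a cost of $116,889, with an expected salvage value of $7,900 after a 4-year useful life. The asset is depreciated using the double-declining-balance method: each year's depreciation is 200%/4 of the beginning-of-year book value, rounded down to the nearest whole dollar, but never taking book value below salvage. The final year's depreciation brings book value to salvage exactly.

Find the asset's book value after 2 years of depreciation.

$29,223

Depreciable base = $116,889 − $7,900 = $108,989.
Year 1: ⌊$116,889 × 200%/4⌋ = $58,444. Book value $58,445.
Year 2: ⌊$58,445 × 200%/4⌋ = $29,222. Book value $29,223.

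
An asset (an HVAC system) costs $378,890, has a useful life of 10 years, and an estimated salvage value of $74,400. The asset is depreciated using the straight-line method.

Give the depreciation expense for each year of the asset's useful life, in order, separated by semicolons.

Depreciable base = $378,890 − $74,400 = $304,490.
Annual expense = $304,490 / 10 = $30,449.
End of year 1: book value $348,441.
End of year 2: book value $317,992.
End of year 3: book value $287,543.
End of year 4: book value $257,094.
End of year 5: book value $226,645.
End of year 6: book value $196,196.
End of year 7: book value $165,747.
End of year 8: book value $135,298.
End of year 9: book value $104,849.
End of year 10: book value $74,400.

$30,449; $30,449; $30,449; $30,449; $30,449; $30,449; $30,449; $30,449; $30,449; $30,449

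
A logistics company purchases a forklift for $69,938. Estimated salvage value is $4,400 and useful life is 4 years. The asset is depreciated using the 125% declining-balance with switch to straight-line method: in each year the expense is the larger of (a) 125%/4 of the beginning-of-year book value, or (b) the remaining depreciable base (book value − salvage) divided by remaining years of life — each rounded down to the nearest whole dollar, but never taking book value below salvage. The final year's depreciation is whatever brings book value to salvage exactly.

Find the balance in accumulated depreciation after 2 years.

$36,880

Depreciable base = $69,938 − $4,400 = $65,538.
Year 1: DB = ⌊$69,938 × 125%/4⌋ = $21,855; SL = ⌊$65,538/4⌋ = $16,384 → take DB $21,855. Book value $48,083.
Year 2: DB = ⌊$48,083 × 125%/4⌋ = $15,025; SL = ⌊$43,683/3⌋ = $14,561 → take DB $15,025. Book value $33,058.
Accumulated through year 2 = $69,938 − $33,058 = $36,880.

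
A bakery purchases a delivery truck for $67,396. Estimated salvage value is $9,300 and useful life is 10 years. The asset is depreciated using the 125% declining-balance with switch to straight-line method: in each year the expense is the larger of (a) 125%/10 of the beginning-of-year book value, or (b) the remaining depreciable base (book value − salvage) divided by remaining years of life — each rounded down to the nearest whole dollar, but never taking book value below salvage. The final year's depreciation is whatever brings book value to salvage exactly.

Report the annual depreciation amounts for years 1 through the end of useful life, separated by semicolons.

Depreciable base = $67,396 − $9,300 = $58,096.
Year 1: DB = ⌊$67,396 × 125%/10⌋ = $8,424; SL = ⌊$58,096/10⌋ = $5,809 → take DB $8,424. Book value $58,972.
Year 2: DB = ⌊$58,972 × 125%/10⌋ = $7,371; SL = ⌊$49,672/9⌋ = $5,519 → take DB $7,371. Book value $51,601.
Year 3: DB = ⌊$51,601 × 125%/10⌋ = $6,450; SL = ⌊$42,301/8⌋ = $5,287 → take DB $6,450. Book value $45,151.
Year 4: DB = ⌊$45,151 × 125%/10⌋ = $5,643; SL = ⌊$35,851/7⌋ = $5,121 → take DB $5,643. Book value $39,508.
Year 5: DB = ⌊$39,508 × 125%/10⌋ = $4,938; SL = ⌊$30,208/6⌋ = $5,034 → take SL $5,034. Book value $34,474.
Year 6: DB = ⌊$34,474 × 125%/10⌋ = $4,309; SL = ⌊$25,174/5⌋ = $5,034 → take SL $5,034. Book value $29,440.
Year 7: DB = ⌊$29,440 × 125%/10⌋ = $3,680; SL = ⌊$20,140/4⌋ = $5,035 → take SL $5,035. Book value $24,405.
Year 8: DB = ⌊$24,405 × 125%/10⌋ = $3,050; SL = ⌊$15,105/3⌋ = $5,035 → take SL $5,035. Book value $19,370.
Year 9: DB = ⌊$19,370 × 125%/10⌋ = $2,421; SL = ⌊$10,070/2⌋ = $5,035 → take SL $5,035. Book value $14,335.
Year 10 (final): $14,335 − $9,300 = $5,035. Book value $9,300.

$8,424; $7,371; $6,450; $5,643; $5,034; $5,034; $5,035; $5,035; $5,035; $5,035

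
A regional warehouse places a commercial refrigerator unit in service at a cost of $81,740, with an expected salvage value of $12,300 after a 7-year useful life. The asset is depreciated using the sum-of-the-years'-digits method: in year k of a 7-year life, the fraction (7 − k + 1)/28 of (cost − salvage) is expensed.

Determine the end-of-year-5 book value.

$19,740

Depreciable base = $81,740 − $12,300 = $69,440.
Sum of the years' digits = 7+6+5+4+3+2+1 = 28.
Year 1: $69,440 × 7/28 = $17,360. Book value $64,380.
Year 2: $69,440 × 6/28 = $14,880. Book value $49,500.
Year 3: $69,440 × 5/28 = $12,400. Book value $37,100.
Year 4: $69,440 × 4/28 = $9,920. Book value $27,180.
Year 5: $69,440 × 3/28 = $7,440. Book value $19,740.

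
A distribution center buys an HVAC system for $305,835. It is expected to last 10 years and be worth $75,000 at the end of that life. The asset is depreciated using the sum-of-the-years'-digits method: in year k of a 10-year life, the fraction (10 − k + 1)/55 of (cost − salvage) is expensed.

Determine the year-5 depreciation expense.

$25,182

Depreciable base = $305,835 − $75,000 = $230,835.
Sum of the years' digits = 10+9+8+7+6+5+4+3+2+1 = 55.
Year 1: $230,835 × 10/55 = $41,970. Book value $263,865.
Year 2: $230,835 × 9/55 = $37,773. Book value $226,092.
Year 3: $230,835 × 8/55 = $33,576. Book value $192,516.
Year 4: $230,835 × 7/55 = $29,379. Book value $163,137.
Year 5: $230,835 × 6/55 = $25,182. Book value $137,955.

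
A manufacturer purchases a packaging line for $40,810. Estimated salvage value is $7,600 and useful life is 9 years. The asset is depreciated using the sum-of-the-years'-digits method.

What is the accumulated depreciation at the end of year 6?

Depreciable base = $40,810 − $7,600 = $33,210.
Sum of the years' digits = 9+8+7+6+5+4+3+2+1 = 45.
Year 1: $33,210 × 9/45 = $6,642. Book value $34,168.
Year 2: $33,210 × 8/45 = $5,904. Book value $28,264.
Year 3: $33,210 × 7/45 = $5,166. Book value $23,098.
Year 4: $33,210 × 6/45 = $4,428. Book value $18,670.
Year 5: $33,210 × 5/45 = $3,690. Book value $14,980.
Year 6: $33,210 × 4/45 = $2,952. Book value $12,028.
Accumulated through year 6 = $40,810 − $12,028 = $28,782.

$28,782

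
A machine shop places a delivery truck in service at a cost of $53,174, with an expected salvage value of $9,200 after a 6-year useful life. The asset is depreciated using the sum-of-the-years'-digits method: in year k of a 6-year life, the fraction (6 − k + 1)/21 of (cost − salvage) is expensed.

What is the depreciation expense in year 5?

$4,188

Depreciable base = $53,174 − $9,200 = $43,974.
Sum of the years' digits = 6+5+4+3+2+1 = 21.
Year 1: $43,974 × 6/21 = $12,564. Book value $40,610.
Year 2: $43,974 × 5/21 = $10,470. Book value $30,140.
Year 3: $43,974 × 4/21 = $8,376. Book value $21,764.
Year 4: $43,974 × 3/21 = $6,282. Book value $15,482.
Year 5: $43,974 × 2/21 = $4,188. Book value $11,294.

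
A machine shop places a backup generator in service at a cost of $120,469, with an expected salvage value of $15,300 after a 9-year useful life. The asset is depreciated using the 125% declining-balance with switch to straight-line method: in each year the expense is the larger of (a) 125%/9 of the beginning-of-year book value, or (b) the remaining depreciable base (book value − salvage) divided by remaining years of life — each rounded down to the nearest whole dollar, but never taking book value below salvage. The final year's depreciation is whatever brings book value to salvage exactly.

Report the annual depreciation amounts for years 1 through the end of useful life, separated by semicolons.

$16,731; $14,408; $12,406; $10,683; $10,188; $10,188; $10,188; $10,188; $10,189

Depreciable base = $120,469 − $15,300 = $105,169.
Year 1: DB = ⌊$120,469 × 125%/9⌋ = $16,731; SL = ⌊$105,169/9⌋ = $11,685 → take DB $16,731. Book value $103,738.
Year 2: DB = ⌊$103,738 × 125%/9⌋ = $14,408; SL = ⌊$88,438/8⌋ = $11,054 → take DB $14,408. Book value $89,330.
Year 3: DB = ⌊$89,330 × 125%/9⌋ = $12,406; SL = ⌊$74,030/7⌋ = $10,575 → take DB $12,406. Book value $76,924.
Year 4: DB = ⌊$76,924 × 125%/9⌋ = $10,683; SL = ⌊$61,624/6⌋ = $10,270 → take DB $10,683. Book value $66,241.
Year 5: DB = ⌊$66,241 × 125%/9⌋ = $9,200; SL = ⌊$50,941/5⌋ = $10,188 → take SL $10,188. Book value $56,053.
Year 6: DB = ⌊$56,053 × 125%/9⌋ = $7,785; SL = ⌊$40,753/4⌋ = $10,188 → take SL $10,188. Book value $45,865.
Year 7: DB = ⌊$45,865 × 125%/9⌋ = $6,370; SL = ⌊$30,565/3⌋ = $10,188 → take SL $10,188. Book value $35,677.
Year 8: DB = ⌊$35,677 × 125%/9⌋ = $4,955; SL = ⌊$20,377/2⌋ = $10,188 → take SL $10,188. Book value $25,489.
Year 9 (final): $25,489 − $15,300 = $10,189. Book value $15,300.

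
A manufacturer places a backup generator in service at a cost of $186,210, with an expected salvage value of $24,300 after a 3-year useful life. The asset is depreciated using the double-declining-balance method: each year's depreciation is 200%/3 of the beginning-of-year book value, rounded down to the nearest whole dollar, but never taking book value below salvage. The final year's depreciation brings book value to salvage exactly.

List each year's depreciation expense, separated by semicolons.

Depreciable base = $186,210 − $24,300 = $161,910.
Year 1: ⌊$186,210 × 200%/3⌋ = $124,140. Book value $62,070.
Year 2: ⌊$62,070 × 200%/3⌋ = $41,380, capped at $37,770. Book value $24,300.
Year 3 (final): $24,300 − $24,300 = $0. Book value $24,300.

$124,140; $37,770; $0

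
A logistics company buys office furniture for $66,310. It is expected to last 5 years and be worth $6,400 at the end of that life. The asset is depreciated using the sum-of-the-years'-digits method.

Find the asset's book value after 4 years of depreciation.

$10,394

Depreciable base = $66,310 − $6,400 = $59,910.
Sum of the years' digits = 5+4+3+2+1 = 15.
Year 1: $59,910 × 5/15 = $19,970. Book value $46,340.
Year 2: $59,910 × 4/15 = $15,976. Book value $30,364.
Year 3: $59,910 × 3/15 = $11,982. Book value $18,382.
Year 4: $59,910 × 2/15 = $7,988. Book value $10,394.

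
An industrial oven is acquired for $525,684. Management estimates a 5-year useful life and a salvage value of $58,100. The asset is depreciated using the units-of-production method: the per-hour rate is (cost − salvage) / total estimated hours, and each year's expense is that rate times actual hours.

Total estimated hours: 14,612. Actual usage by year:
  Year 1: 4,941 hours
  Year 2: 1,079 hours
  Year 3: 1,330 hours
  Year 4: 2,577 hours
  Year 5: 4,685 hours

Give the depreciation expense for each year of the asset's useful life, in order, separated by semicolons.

$158,112; $34,528; $42,560; $82,464; $149,920

Depreciable base = $525,684 − $58,100 = $467,584.
Rate = $467,584 / 14,612 hours = $32 per hour.
Year 1: 4,941 × $32 = $158,112. Book value $367,572.
Year 2: 1,079 × $32 = $34,528. Book value $333,044.
Year 3: 1,330 × $32 = $42,560. Book value $290,484.
Year 4: 2,577 × $32 = $82,464. Book value $208,020.
Year 5: 4,685 × $32 = $149,920. Book value $58,100.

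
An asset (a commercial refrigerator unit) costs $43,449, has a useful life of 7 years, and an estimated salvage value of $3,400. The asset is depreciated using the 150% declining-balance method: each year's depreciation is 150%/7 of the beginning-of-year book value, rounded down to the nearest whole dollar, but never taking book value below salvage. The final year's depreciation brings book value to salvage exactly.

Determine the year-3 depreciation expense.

Depreciable base = $43,449 − $3,400 = $40,049.
Year 1: ⌊$43,449 × 150%/7⌋ = $9,310. Book value $34,139.
Year 2: ⌊$34,139 × 150%/7⌋ = $7,315. Book value $26,824.
Year 3: ⌊$26,824 × 150%/7⌋ = $5,748. Book value $21,076.

$5,748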